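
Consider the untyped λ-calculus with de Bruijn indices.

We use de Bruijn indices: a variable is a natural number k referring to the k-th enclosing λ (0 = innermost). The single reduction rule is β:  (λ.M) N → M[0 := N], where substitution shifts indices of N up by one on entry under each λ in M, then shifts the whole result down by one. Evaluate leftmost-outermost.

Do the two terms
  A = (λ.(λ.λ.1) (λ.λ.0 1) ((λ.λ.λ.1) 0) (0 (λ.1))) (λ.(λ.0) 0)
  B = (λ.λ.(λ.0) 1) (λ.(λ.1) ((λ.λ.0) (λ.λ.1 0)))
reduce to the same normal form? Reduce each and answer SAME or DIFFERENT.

Term A:
  start: (λ.(λ.λ.1) (λ.λ.0 1) ((λ.λ.λ.1) 0) (0 (λ.1))) (λ.(λ.0) 0)
  →1  (λ.λ.1) (λ.λ.0 1) ((λ.λ.λ.1) (λ.(λ.0) 0)) ((λ.(λ.0) 0) (λ.λ.(λ.0) 0))
  →2  (λ.λ.λ.0 1) ((λ.λ.λ.1) (λ.(λ.0) 0)) ((λ.(λ.0) 0) (λ.λ.(λ.0) 0))
  →3  (λ.λ.0 1) ((λ.(λ.0) 0) (λ.λ.(λ.0) 0))
  →4  λ.0 ((λ.(λ.0) 0) (λ.λ.(λ.0) 0))
  →5  λ.0 ((λ.0) (λ.λ.(λ.0) 0))
  →6  λ.0 (λ.λ.(λ.0) 0)
  →7  λ.0 (λ.λ.0)

Term B:
  start: (λ.λ.(λ.0) 1) (λ.(λ.1) ((λ.λ.0) (λ.λ.1 0)))
  →1  λ.(λ.0) (λ.(λ.1) ((λ.λ.0) (λ.λ.1 0)))
  →2  λ.λ.(λ.1) ((λ.λ.0) (λ.λ.1 0))
  →3  λ.λ.0

Answer: DIFFERENT — A ⇓ λ.0 (λ.λ.0), B ⇓ λ.λ.0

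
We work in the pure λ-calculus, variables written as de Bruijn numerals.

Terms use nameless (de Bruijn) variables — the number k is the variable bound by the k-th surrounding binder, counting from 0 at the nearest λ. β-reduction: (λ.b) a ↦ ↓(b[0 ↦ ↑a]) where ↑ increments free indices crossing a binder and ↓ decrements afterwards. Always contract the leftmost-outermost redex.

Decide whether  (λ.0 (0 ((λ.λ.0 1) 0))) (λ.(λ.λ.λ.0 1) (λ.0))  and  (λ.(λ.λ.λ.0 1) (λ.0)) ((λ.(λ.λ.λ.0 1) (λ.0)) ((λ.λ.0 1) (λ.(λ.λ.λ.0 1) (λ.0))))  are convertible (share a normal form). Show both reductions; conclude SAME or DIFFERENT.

Term A:
  start: (λ.0 (0 ((λ.λ.0 1) 0))) (λ.(λ.λ.λ.0 1) (λ.0))
  [1] (λ.(λ.λ.λ.0 1) (λ.0)) ((λ.(λ.λ.λ.0 1) (λ.0)) ((λ.λ.0 1) (λ.(λ.λ.λ.0 1) (λ.0))))
  [2] (λ.λ.λ.0 1) (λ.0)
  [3] λ.λ.0 1

Term B:
  start: (λ.(λ.λ.λ.0 1) (λ.0)) ((λ.(λ.λ.λ.0 1) (λ.0)) ((λ.λ.0 1) (λ.(λ.λ.λ.0 1) (λ.0))))
  [1] (λ.λ.λ.0 1) (λ.0)
  [2] λ.λ.0 1

Answer: SAME — A ⇓ λ.λ.0 1, B ⇓ λ.λ.0 1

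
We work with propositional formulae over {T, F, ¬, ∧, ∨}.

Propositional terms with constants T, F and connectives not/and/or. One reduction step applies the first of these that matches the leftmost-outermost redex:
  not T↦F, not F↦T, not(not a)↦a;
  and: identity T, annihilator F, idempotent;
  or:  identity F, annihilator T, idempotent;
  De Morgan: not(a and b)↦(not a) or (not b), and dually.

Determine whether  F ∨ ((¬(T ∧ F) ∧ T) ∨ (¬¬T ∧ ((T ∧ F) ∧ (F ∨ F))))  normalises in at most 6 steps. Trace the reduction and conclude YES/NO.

  start: F ∨ ((¬(T ∧ F) ∧ T) ∨ (¬¬T ∧ ((T ∧ F) ∧ (F ∨ F))))
  [1] (¬(T ∧ F) ∧ T) ∨ (¬¬T ∧ ((T ∧ F) ∧ (F ∨ F)))
  [2] ¬(T ∧ F) ∨ (¬¬T ∧ ((T ∧ F) ∧ (F ∨ F)))
  [3] (¬T ∨ ¬F) ∨ (¬¬T ∧ ((T ∧ F) ∧ (F ∨ F)))
  [4] (F ∨ ¬F) ∨ (¬¬T ∧ ((T ∧ F) ∧ (F ∨ F)))
  [5] ¬F ∨ (¬¬T ∧ ((T ∧ F) ∧ (F ∨ F)))
  [6] T ∨ (¬¬T ∧ ((T ∧ F) ∧ (F ∨ F)))

Answer: NO — after 6 steps the term is T ∨ (¬¬T ∧ ((T ∧ F) ∧ (F ∨ F))), not yet normal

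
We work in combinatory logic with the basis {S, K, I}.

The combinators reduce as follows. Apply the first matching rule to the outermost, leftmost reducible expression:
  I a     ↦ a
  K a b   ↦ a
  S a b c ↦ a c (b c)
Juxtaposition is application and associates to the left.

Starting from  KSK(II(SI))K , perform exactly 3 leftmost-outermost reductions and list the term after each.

Answer: after 3 steps: S(SI)K

Working:
  start: KSK(II(SI))K
  [1] S(II(SI))K
  [2] S(I(SI))K
  [3] S(SI)K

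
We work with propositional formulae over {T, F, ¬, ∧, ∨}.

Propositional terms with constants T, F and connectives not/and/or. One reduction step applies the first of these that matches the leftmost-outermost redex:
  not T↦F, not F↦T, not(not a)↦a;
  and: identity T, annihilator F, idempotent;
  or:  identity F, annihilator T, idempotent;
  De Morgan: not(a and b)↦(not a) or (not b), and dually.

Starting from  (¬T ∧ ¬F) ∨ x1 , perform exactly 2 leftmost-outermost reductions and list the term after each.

Answer: after 2 steps: F ∨ x1

Working:
  start: (¬T ∧ ¬F) ∨ x1
  →1  (F ∧ ¬F) ∨ x1
  →2  F ∨ x1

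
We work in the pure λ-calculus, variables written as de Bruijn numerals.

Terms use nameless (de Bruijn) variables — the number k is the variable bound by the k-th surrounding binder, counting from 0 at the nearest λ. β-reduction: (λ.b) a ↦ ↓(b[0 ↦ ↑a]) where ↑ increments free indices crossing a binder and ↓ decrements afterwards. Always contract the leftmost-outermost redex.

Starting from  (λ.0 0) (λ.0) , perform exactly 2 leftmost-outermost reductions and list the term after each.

  start: (λ.0 0) (λ.0)
  →1  (λ.0) (λ.0)
  →2  λ.0

Answer: after 2 steps: λ.0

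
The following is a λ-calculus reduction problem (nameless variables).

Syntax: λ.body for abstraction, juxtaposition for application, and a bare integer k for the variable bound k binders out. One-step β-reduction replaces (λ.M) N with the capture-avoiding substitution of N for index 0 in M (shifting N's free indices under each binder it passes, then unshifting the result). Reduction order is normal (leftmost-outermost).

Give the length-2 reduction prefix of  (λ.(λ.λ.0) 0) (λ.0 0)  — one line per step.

Answer: after 2 steps: λ.0

Working:
  start: (λ.(λ.λ.0) 0) (λ.0 0)
  [1] (λ.λ.0) (λ.0 0)
  [2] λ.0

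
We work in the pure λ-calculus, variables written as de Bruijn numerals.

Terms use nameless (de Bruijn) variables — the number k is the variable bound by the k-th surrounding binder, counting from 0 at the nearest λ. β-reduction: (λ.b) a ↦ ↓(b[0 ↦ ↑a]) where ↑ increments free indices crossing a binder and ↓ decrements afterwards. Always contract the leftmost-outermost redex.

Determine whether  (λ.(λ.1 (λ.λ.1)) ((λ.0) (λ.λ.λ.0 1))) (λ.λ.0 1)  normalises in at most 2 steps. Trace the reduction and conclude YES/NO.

Answer: NO — after 2 steps the term is (λ.λ.0 1) (λ.λ.1), not yet normal

Reduction:
  start: (λ.(λ.1 (λ.λ.1)) ((λ.0) (λ.λ.λ.0 1))) (λ.λ.0 1)
  [1] (λ.(λ.λ.0 1) (λ.λ.1)) ((λ.0) (λ.λ.λ.0 1))
  [2] (λ.λ.0 1) (λ.λ.1)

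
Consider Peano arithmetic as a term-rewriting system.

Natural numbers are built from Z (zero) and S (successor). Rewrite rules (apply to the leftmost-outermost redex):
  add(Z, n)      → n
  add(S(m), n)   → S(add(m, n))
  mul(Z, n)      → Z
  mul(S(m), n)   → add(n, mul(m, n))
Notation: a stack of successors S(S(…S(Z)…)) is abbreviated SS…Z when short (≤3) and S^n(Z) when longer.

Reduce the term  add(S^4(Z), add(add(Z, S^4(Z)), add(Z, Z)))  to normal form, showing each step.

Answer: normal form = S^8(Z)  (in 12 steps)

Reduction:
  start: add(S^4(Z), add(add(Z, S^4(Z)), add(Z, Z)))
  [1] S(add(SSSZ, add(add(Z, S^4(Z)), add(Z, Z))))
  [2] S(S(add(SSZ, add(add(Z, S^4(Z)), add(Z, Z)))))
  [3] S(S(S(add(SZ, add(add(Z, S^4(Z)), add(Z, Z))))))
  [4] S(S(S(S(add(Z, add(add(Z, S^4(Z)), add(Z, Z)))))))
  [5] S(S(S(S(add(add(Z, S^4(Z)), add(Z, Z))))))
  [6] S(S(S(S(add(S^4(Z), add(Z, Z))))))
  [7] S(S(S(S(S(add(SSSZ, add(Z, Z)))))))
  [8] S(S(S(S(S(S(add(SSZ, add(Z, Z))))))))
  [9] S(S(S(S(S(S(S(add(SZ, add(Z, Z)))))))))
  [10] S(S(S(S(S(S(S(S(add(Z, add(Z, Z))))))))))
  [11] S(S(S(S(S(S(S(S(add(Z, Z)))))))))
  [12] S^8(Z)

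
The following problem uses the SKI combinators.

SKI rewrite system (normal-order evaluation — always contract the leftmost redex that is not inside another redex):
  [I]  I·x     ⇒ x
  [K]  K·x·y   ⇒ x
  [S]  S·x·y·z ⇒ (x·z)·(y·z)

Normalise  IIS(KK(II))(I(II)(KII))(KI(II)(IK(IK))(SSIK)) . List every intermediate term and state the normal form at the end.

  start: IIS(KK(II))(I(II)(KII))(KI(II)(IK(IK))(SSIK))
  step 1: IS(KK(II))(I(II)(KII))(KI(II)(IK(IK))(SSIK))
  step 2: S(KK(II))(I(II)(KII))(KI(II)(IK(IK))(SSIK))
  step 3: KK(II)(KI(II)(IK(IK))(SSIK))(I(II)(KII)(KI(II)(IK(IK))(SSIK)))
  step 4: K(KI(II)(IK(IK))(SSIK))(I(II)(KII)(KI(II)(IK(IK))(SSIK)))
  step 5: KI(II)(IK(IK))(SSIK)
  step 6: I(IK(IK))(SSIK)
  step 7: IK(IK)(SSIK)
  step 8: K(IK)(SSIK)
  step 9: IK
  step 10: K

Answer: normal form = K  (in 10 steps)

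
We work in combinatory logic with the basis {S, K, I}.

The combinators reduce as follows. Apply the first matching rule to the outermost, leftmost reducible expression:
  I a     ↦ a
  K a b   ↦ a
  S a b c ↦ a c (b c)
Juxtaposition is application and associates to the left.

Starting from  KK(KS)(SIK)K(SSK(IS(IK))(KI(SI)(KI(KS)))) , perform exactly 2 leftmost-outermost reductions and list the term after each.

  start: KK(KS)(SIK)K(SSK(IS(IK))(KI(SI)(KI(KS))))
  step 1: K(SIK)K(SSK(IS(IK))(KI(SI)(KI(KS))))
  step 2: SIK(SSK(IS(IK))(KI(SI)(KI(KS))))

Answer: after 2 steps: SIK(SSK(IS(IK))(KI(SI)(KI(KS))))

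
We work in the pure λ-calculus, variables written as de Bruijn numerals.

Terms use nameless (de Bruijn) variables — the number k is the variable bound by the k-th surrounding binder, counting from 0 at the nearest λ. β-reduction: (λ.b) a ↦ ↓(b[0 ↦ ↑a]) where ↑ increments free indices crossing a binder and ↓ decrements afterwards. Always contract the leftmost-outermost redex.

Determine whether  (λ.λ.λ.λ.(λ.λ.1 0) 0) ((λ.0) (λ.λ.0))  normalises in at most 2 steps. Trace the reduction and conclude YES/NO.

  start: (λ.λ.λ.λ.(λ.λ.1 0) 0) ((λ.0) (λ.λ.0))
  →1  λ.λ.λ.(λ.λ.1 0) 0
  →2  λ.λ.λ.λ.1 0

Answer: YES — reaches normal form λ.λ.λ.λ.1 0 in 2 ≤ 2 steps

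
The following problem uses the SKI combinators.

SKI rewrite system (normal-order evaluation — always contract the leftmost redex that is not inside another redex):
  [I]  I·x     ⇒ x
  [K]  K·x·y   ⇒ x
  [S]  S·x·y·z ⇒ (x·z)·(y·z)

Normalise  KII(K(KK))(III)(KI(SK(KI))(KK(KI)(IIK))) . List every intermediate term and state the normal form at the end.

Answer: normal form = K  (in 4 steps)

Working:
  start: KII(K(KK))(III)(KI(SK(KI))(KK(KI)(IIK)))
  [1] I(K(KK))(III)(KI(SK(KI))(KK(KI)(IIK)))
  [2] K(KK)(III)(KI(SK(KI))(KK(KI)(IIK)))
  [3] KK(KI(SK(KI))(KK(KI)(IIK)))
  [4] K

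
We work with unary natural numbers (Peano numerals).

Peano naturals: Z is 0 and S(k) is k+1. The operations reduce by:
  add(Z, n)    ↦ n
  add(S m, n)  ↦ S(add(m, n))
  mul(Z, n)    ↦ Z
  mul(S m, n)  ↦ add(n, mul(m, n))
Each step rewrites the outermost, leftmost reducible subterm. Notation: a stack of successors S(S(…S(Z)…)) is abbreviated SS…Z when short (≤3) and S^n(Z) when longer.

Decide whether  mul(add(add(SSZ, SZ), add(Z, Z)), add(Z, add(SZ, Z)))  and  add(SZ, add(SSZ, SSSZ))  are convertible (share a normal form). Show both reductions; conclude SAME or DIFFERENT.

Term A:
  start: mul(add(add(SSZ, SZ), add(Z, Z)), add(Z, add(SZ, Z)))
  →1  mul(add(S(add(SZ, SZ)), add(Z, Z)), add(Z, add(SZ, Z)))
  →2  mul(S(add(add(SZ, SZ), add(Z, Z))), add(Z, add(SZ, Z)))
  →3  add(add(Z, add(SZ, Z)), mul(add(add(SZ, SZ), add(Z, Z)), add(Z, add(SZ, Z))))
  →4  add(add(SZ, Z), mul(add(add(SZ, SZ), add(Z, Z)), add(Z, add(SZ, Z))))
  →5  add(S(add(Z, Z)), mul(add(add(SZ, SZ), add(Z, Z)), add(Z, add(SZ, Z))))
  →6  S(add(add(Z, Z), mul(add(add(SZ, SZ), add(Z, Z)), add(Z, add(SZ, Z)))))
  →7  S(add(Z, mul(add(add(SZ, SZ), add(Z, Z)), add(Z, add(SZ, Z)))))
  →8  S(mul(add(add(SZ, SZ), add(Z, Z)), add(Z, add(SZ, Z))))
  →9  S(mul(add(S(add(Z, SZ)), add(Z, Z)), add(Z, add(SZ, Z))))
  →10  S(mul(S(add(add(Z, SZ), add(Z, Z))), add(Z, add(SZ, Z))))
  →11  S(add(add(Z, add(SZ, Z)), mul(add(add(Z, SZ), add(Z, Z)), add(Z, add(SZ, Z)))))
  →12  S(add(add(SZ, Z), mul(add(add(Z, SZ), add(Z, Z)), add(Z, add(SZ, Z)))))
  →13  S(add(S(add(Z, Z)), mul(add(add(Z, SZ), add(Z, Z)), add(Z, add(SZ, Z)))))
  →14  S(S(add(add(Z, Z), mul(add(add(Z, SZ), add(Z, Z)), add(Z, add(SZ, Z))))))
  →15  S(S(add(Z, mul(add(add(Z, SZ), add(Z, Z)), add(Z, add(SZ, Z))))))
  →16  S(S(mul(add(add(Z, SZ), add(Z, Z)), add(Z, add(SZ, Z)))))
  →17  S(S(mul(add(SZ, add(Z, Z)), add(Z, add(SZ, Z)))))
  →18  S(S(mul(S(add(Z, add(Z, Z))), add(Z, add(SZ, Z)))))
  →19  S(S(add(add(Z, add(SZ, Z)), mul(add(Z, add(Z, Z)), add(Z, add(SZ, Z))))))
  →20  S(S(add(add(SZ, Z), mul(add(Z, add(Z, Z)), add(Z, add(SZ, Z))))))
  →21  S(S(add(S(add(Z, Z)), mul(add(Z, add(Z, Z)), add(Z, add(SZ, Z))))))
  →22  S(S(S(add(add(Z, Z), mul(add(Z, add(Z, Z)), add(Z, add(SZ, Z)))))))
  →23  S(S(S(add(Z, mul(add(Z, add(Z, Z)), add(Z, add(SZ, Z)))))))
  →24  S(S(S(mul(add(Z, add(Z, Z)), add(Z, add(SZ, Z))))))
  →25  S(S(S(mul(add(Z, Z), add(Z, add(SZ, Z))))))
  →26  S(S(S(mul(Z, add(Z, add(SZ, Z))))))
  →27  SSSZ

Term B:
  start: add(SZ, add(SSZ, SSSZ))
  →1  S(add(Z, add(SSZ, SSSZ)))
  →2  S(add(SSZ, SSSZ))
  →3  S(S(add(SZ, SSSZ)))
  →4  S(S(S(add(Z, SSSZ))))
  →5  S^6(Z)

Answer: DIFFERENT — A ⇓ SSSZ, B ⇓ S^6(Z)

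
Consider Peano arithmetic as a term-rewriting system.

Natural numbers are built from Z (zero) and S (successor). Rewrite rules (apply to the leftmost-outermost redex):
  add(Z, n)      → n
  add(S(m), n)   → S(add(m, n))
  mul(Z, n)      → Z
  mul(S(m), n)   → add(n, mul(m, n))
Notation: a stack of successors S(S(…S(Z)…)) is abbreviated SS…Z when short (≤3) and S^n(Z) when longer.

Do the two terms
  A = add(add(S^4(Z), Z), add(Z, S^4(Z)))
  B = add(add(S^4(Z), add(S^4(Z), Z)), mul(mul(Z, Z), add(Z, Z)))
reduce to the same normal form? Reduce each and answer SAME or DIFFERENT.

Term A:
  start: add(add(S^4(Z), Z), add(Z, S^4(Z)))
  [1] add(S(add(SSSZ, Z)), add(Z, S^4(Z)))
  [2] S(add(add(SSSZ, Z), add(Z, S^4(Z))))
  [3] S(add(S(add(SSZ, Z)), add(Z, S^4(Z))))
  [4] S(S(add(add(SSZ, Z), add(Z, S^4(Z)))))
  [5] S(S(add(S(add(SZ, Z)), add(Z, S^4(Z)))))
  [6] S(S(S(add(add(SZ, Z), add(Z, S^4(Z))))))
  [7] S(S(S(add(S(add(Z, Z)), add(Z, S^4(Z))))))
  [8] S(S(S(S(add(add(Z, Z), add(Z, S^4(Z)))))))
  [9] S(S(S(S(add(Z, add(Z, S^4(Z)))))))
  [10] S(S(S(S(add(Z, S^4(Z))))))
  [11] S^8(Z)

Term B:
  start: add(add(S^4(Z), add(S^4(Z), Z)), mul(mul(Z, Z), add(Z, Z)))
  [1] add(S(add(SSSZ, add(S^4(Z), Z))), mul(mul(Z, Z), add(Z, Z)))
  [2] S(add(add(SSSZ, add(S^4(Z), Z)), mul(mul(Z, Z), add(Z, Z))))
  [3] S(add(S(add(SSZ, add(S^4(Z), Z))), mul(mul(Z, Z), add(Z, Z))))
  [4] S(S(add(add(SSZ, add(S^4(Z), Z)), mul(mul(Z, Z), add(Z, Z)))))
  [5] S(S(add(S(add(SZ, add(S^4(Z), Z))), mul(mul(Z, Z), add(Z, Z)))))
  [6] S(S(S(add(add(SZ, add(S^4(Z), Z)), mul(mul(Z, Z), add(Z, Z))))))
  [7] S(S(S(add(S(add(Z, add(S^4(Z), Z))), mul(mul(Z, Z), add(Z, Z))))))
  [8] S(S(S(S(add(add(Z, add(S^4(Z), Z)), mul(mul(Z, Z), add(Z, Z)))))))
  [9] S(S(S(S(add(add(S^4(Z), Z), mul(mul(Z, Z), add(Z, Z)))))))
  [10] S(S(S(S(add(S(add(SSSZ, Z)), mul(mul(Z, Z), add(Z, Z)))))))
  [11] S(S(S(S(S(add(add(SSSZ, Z), mul(mul(Z, Z), add(Z, Z))))))))
  [12] S(S(S(S(S(add(S(add(SSZ, Z)), mul(mul(Z, Z), add(Z, Z))))))))
  [13] S(S(S(S(S(S(add(add(SSZ, Z), mul(mul(Z, Z), add(Z, Z)))))))))
  [14] S(S(S(S(S(S(add(S(add(SZ, Z)), mul(mul(Z, Z), add(Z, Z)))))))))
  [15] S(S(S(S(S(S(S(add(add(SZ, Z), mul(mul(Z, Z), add(Z, Z))))))))))
  [16] S(S(S(S(S(S(S(add(S(add(Z, Z)), mul(mul(Z, Z), add(Z, Z))))))))))
  [17] S(S(S(S(S(S(S(S(add(add(Z, Z), mul(mul(Z, Z), add(Z, Z)))))))))))
  [18] S(S(S(S(S(S(S(S(add(Z, mul(mul(Z, Z), add(Z, Z)))))))))))
  [19] S(S(S(S(S(S(S(S(mul(mul(Z, Z), add(Z, Z))))))))))
  [20] S(S(S(S(S(S(S(S(mul(Z, add(Z, Z))))))))))
  [21] S^8(Z)

Answer: SAME — A ⇓ S^8(Z), B ⇓ S^8(Z)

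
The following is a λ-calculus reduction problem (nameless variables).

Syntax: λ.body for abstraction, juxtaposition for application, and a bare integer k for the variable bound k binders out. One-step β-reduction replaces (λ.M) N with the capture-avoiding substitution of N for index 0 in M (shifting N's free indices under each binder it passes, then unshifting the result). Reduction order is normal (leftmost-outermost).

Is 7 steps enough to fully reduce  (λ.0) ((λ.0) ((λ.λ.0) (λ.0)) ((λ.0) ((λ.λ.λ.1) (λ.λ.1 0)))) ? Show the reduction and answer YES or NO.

  start: (λ.0) ((λ.0) ((λ.λ.0) (λ.0)) ((λ.0) ((λ.λ.λ.1) (λ.λ.1 0))))
  step 1: (λ.0) ((λ.λ.0) (λ.0)) ((λ.0) ((λ.λ.λ.1) (λ.λ.1 0)))
  step 2: (λ.λ.0) (λ.0) ((λ.0) ((λ.λ.λ.1) (λ.λ.1 0)))
  step 3: (λ.0) ((λ.0) ((λ.λ.λ.1) (λ.λ.1 0)))
  step 4: (λ.0) ((λ.λ.λ.1) (λ.λ.1 0))
  step 5: (λ.λ.λ.1) (λ.λ.1 0)
  step 6: λ.λ.1

Answer: YES — reaches normal form λ.λ.1 in 6 ≤ 7 steps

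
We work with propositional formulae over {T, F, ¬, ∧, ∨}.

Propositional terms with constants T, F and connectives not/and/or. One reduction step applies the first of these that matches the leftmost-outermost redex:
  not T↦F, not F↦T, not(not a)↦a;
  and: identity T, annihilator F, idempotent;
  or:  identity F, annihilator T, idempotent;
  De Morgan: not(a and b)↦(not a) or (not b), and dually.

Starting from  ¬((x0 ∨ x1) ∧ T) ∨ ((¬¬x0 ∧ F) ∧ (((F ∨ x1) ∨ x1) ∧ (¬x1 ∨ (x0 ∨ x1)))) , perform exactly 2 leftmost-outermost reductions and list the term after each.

Answer: after 2 steps: ((¬x0 ∧ ¬x1) ∨ ¬T) ∨ ((¬¬x0 ∧ F) ∧ (((F ∨ x1) ∨ x1) ∧ (¬x1 ∨ (x0 ∨ x1))))

Working:
  start: ¬((x0 ∨ x1) ∧ T) ∨ ((¬¬x0 ∧ F) ∧ (((F ∨ x1) ∨ x1) ∧ (¬x1 ∨ (x0 ∨ x1))))
  step 1: (¬(x0 ∨ x1) ∨ ¬T) ∨ ((¬¬x0 ∧ F) ∧ (((F ∨ x1) ∨ x1) ∧ (¬x1 ∨ (x0 ∨ x1))))
  step 2: ((¬x0 ∧ ¬x1) ∨ ¬T) ∨ ((¬¬x0 ∧ F) ∧ (((F ∨ x1) ∨ x1) ∧ (¬x1 ∨ (x0 ∨ x1))))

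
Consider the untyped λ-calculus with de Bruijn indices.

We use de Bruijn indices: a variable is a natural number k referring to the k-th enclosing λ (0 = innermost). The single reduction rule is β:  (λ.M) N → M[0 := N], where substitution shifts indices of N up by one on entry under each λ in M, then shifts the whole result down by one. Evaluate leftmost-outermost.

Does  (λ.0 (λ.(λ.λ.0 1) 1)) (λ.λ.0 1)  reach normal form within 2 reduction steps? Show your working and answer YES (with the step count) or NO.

  start: (λ.0 (λ.(λ.λ.0 1) 1)) (λ.λ.0 1)
  →1  (λ.λ.0 1) (λ.(λ.λ.0 1) (λ.λ.0 1))
  →2  λ.0 (λ.(λ.λ.0 1) (λ.λ.0 1))

Answer: NO — after 2 steps the term is λ.0 (λ.(λ.λ.0 1) (λ.λ.0 1)), not yet normal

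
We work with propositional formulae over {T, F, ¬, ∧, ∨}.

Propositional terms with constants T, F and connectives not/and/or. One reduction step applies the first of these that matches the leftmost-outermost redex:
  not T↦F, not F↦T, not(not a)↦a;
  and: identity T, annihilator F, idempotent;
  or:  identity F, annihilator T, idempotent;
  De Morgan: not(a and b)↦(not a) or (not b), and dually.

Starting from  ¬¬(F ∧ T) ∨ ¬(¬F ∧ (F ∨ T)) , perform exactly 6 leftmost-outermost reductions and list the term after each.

  start: ¬¬(F ∧ T) ∨ ¬(¬F ∧ (F ∨ T))
  [1] (F ∧ T) ∨ ¬(¬F ∧ (F ∨ T))
  [2] F ∨ ¬(¬F ∧ (F ∨ T))
  [3] ¬(¬F ∧ (F ∨ T))
  [4] ¬¬F ∨ ¬(F ∨ T)
  [5] F ∨ ¬(F ∨ T)
  [6] ¬(F ∨ T)

Answer: after 6 steps: ¬(F ∨ T)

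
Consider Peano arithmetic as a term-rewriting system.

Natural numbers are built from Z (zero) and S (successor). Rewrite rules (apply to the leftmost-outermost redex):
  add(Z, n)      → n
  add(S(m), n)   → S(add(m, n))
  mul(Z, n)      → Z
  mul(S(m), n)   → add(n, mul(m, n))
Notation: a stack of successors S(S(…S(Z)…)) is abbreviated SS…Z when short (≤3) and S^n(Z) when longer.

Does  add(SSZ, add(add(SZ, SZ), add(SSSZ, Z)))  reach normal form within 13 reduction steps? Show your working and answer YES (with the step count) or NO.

Answer: YES — reaches normal form S^7(Z) in 12 ≤ 13 steps

Reduction:
  start: add(SSZ, add(add(SZ, SZ), add(SSSZ, Z)))
  step 1: S(add(SZ, add(add(SZ, SZ), add(SSSZ, Z))))
  step 2: S(S(add(Z, add(add(SZ, SZ), add(SSSZ, Z)))))
  step 3: S(S(add(add(SZ, SZ), add(SSSZ, Z))))
  step 4: S(S(add(S(add(Z, SZ)), add(SSSZ, Z))))
  step 5: S(S(S(add(add(Z, SZ), add(SSSZ, Z)))))
  step 6: S(S(S(add(SZ, add(SSSZ, Z)))))
  step 7: S(S(S(S(add(Z, add(SSSZ, Z))))))
  step 8: S(S(S(S(add(SSSZ, Z)))))
  step 9: S(S(S(S(S(add(SSZ, Z))))))
  step 10: S(S(S(S(S(S(add(SZ, Z)))))))
  step 11: S(S(S(S(S(S(S(add(Z, Z))))))))
  step 12: S^7(Z)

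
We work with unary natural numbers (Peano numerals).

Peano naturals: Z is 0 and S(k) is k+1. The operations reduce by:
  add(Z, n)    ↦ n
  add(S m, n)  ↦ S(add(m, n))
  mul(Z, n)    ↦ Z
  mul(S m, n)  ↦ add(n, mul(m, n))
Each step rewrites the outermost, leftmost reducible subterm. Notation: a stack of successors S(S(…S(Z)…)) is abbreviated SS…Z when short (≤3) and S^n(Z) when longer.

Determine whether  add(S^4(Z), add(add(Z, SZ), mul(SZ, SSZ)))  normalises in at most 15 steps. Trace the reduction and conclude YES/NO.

  start: add(S^4(Z), add(add(Z, SZ), mul(SZ, SSZ)))
  →1  S(add(SSSZ, add(add(Z, SZ), mul(SZ, SSZ))))
  →2  S(S(add(SSZ, add(add(Z, SZ), mul(SZ, SSZ)))))
  →3  S(S(S(add(SZ, add(add(Z, SZ), mul(SZ, SSZ))))))
  →4  S(S(S(S(add(Z, add(add(Z, SZ), mul(SZ, SSZ)))))))
  →5  S(S(S(S(add(add(Z, SZ), mul(SZ, SSZ))))))
  →6  S(S(S(S(add(SZ, mul(SZ, SSZ))))))
  →7  S(S(S(S(S(add(Z, mul(SZ, SSZ)))))))
  →8  S(S(S(S(S(mul(SZ, SSZ))))))
  →9  S(S(S(S(S(add(SSZ, mul(Z, SSZ)))))))
  →10  S(S(S(S(S(S(add(SZ, mul(Z, SSZ))))))))
  →11  S(S(S(S(S(S(S(add(Z, mul(Z, SSZ)))))))))
  →12  S(S(S(S(S(S(S(mul(Z, SSZ))))))))
  →13  S^7(Z)

Answer: YES — reaches normal form S^7(Z) in 13 ≤ 15 steps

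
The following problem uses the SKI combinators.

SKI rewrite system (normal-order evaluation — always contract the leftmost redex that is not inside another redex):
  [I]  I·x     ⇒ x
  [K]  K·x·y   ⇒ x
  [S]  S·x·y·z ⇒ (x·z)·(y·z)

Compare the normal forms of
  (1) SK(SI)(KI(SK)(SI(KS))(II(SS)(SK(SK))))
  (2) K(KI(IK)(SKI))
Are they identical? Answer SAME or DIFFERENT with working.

Answer: DIFFERENT — A ⇓ SSS, B ⇓ K(SKI)

Derivation:
Term A:
  start: SK(SI)(KI(SK)(SI(KS))(II(SS)(SK(SK))))
  step 1: K(KI(SK)(SI(KS))(II(SS)(SK(SK))))(SI(KI(SK)(SI(KS))(II(SS)(SK(SK)))))
  step 2: KI(SK)(SI(KS))(II(SS)(SK(SK)))
  step 3: I(SI(KS))(II(SS)(SK(SK)))
  step 4: SI(KS)(II(SS)(SK(SK)))
  step 5: I(II(SS)(SK(SK)))(KS(II(SS)(SK(SK))))
  step 6: II(SS)(SK(SK))(KS(II(SS)(SK(SK))))
  step 7: I(SS)(SK(SK))(KS(II(SS)(SK(SK))))
  step 8: SS(SK(SK))(KS(II(SS)(SK(SK))))
  step 9: S(KS(II(SS)(SK(SK))))(SK(SK)(KS(II(SS)(SK(SK)))))
  step 10: SS(SK(SK)(KS(II(SS)(SK(SK)))))
  step 11: SS(K(KS(II(SS)(SK(SK))))(SK(KS(II(SS)(SK(SK))))))
  step 12: SS(KS(II(SS)(SK(SK))))
  step 13: SSS

Term B:
  start: K(KI(IK)(SKI))
  step 1: K(I(SKI))
  step 2: K(SKI)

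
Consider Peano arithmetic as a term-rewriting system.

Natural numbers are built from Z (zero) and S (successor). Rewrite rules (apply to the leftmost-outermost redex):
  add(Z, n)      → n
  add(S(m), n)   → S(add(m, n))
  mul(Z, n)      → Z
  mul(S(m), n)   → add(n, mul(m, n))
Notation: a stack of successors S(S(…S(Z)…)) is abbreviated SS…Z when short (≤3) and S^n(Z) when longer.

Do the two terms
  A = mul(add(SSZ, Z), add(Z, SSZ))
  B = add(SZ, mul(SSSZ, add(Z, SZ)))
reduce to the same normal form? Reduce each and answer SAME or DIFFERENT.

Term A:
  start: mul(add(SSZ, Z), add(Z, SSZ))
  step 1: mul(S(add(SZ, Z)), add(Z, SSZ))
  step 2: add(add(Z, SSZ), mul(add(SZ, Z), add(Z, SSZ)))
  step 3: add(SSZ, mul(add(SZ, Z), add(Z, SSZ)))
  step 4: S(add(SZ, mul(add(SZ, Z), add(Z, SSZ))))
  step 5: S(S(add(Z, mul(add(SZ, Z), add(Z, SSZ)))))
  step 6: S(S(mul(add(SZ, Z), add(Z, SSZ))))
  step 7: S(S(mul(S(add(Z, Z)), add(Z, SSZ))))
  step 8: S(S(add(add(Z, SSZ), mul(add(Z, Z), add(Z, SSZ)))))
  step 9: S(S(add(SSZ, mul(add(Z, Z), add(Z, SSZ)))))
  step 10: S(S(S(add(SZ, mul(add(Z, Z), add(Z, SSZ))))))
  step 11: S(S(S(S(add(Z, mul(add(Z, Z), add(Z, SSZ)))))))
  step 12: S(S(S(S(mul(add(Z, Z), add(Z, SSZ))))))
  step 13: S(S(S(S(mul(Z, add(Z, SSZ))))))
  step 14: S^4(Z)

Term B:
  start: add(SZ, mul(SSSZ, add(Z, SZ)))
  step 1: S(add(Z, mul(SSSZ, add(Z, SZ))))
  step 2: S(mul(SSSZ, add(Z, SZ)))
  step 3: S(add(add(Z, SZ), mul(SSZ, add(Z, SZ))))
  step 4: S(add(SZ, mul(SSZ, add(Z, SZ))))
  step 5: S(S(add(Z, mul(SSZ, add(Z, SZ)))))
  step 6: S(S(mul(SSZ, add(Z, SZ))))
  step 7: S(S(add(add(Z, SZ), mul(SZ, add(Z, SZ)))))
  step 8: S(S(add(SZ, mul(SZ, add(Z, SZ)))))
  step 9: S(S(S(add(Z, mul(SZ, add(Z, SZ))))))
  step 10: S(S(S(mul(SZ, add(Z, SZ)))))
  step 11: S(S(S(add(add(Z, SZ), mul(Z, add(Z, SZ))))))
  step 12: S(S(S(add(SZ, mul(Z, add(Z, SZ))))))
  step 13: S(S(S(S(add(Z, mul(Z, add(Z, SZ)))))))
  step 14: S(S(S(S(mul(Z, add(Z, SZ))))))
  step 15: S^4(Z)

Answer: SAME — A ⇓ S^4(Z), B ⇓ S^4(Z)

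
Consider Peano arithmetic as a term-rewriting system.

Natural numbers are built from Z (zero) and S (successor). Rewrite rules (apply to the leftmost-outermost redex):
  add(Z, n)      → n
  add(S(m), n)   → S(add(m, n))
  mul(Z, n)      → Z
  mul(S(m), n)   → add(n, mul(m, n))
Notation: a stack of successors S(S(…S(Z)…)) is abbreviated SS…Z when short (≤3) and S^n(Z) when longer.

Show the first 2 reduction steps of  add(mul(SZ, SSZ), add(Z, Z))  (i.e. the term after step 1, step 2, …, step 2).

Answer: after 2 steps: add(S(add(SZ, mul(Z, SSZ))), add(Z, Z))

Reduction:
  start: add(mul(SZ, SSZ), add(Z, Z))
  step 1: add(add(SSZ, mul(Z, SSZ)), add(Z, Z))
  step 2: add(S(add(SZ, mul(Z, SSZ))), add(Z, Z))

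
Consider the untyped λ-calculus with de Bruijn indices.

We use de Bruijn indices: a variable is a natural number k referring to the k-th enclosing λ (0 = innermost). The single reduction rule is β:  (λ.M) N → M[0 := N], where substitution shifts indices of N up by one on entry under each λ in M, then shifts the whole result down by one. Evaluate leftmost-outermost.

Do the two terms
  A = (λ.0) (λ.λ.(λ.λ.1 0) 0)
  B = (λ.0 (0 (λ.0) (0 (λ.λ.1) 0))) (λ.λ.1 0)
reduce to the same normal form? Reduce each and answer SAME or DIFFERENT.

Term A:
  start: (λ.0) (λ.λ.(λ.λ.1 0) 0)
  [1] λ.λ.(λ.λ.1 0) 0
  [2] λ.λ.λ.1 0

Term B:
  start: (λ.0 (0 (λ.0) (0 (λ.λ.1) 0))) (λ.λ.1 0)
  [1] (λ.λ.1 0) ((λ.λ.1 0) (λ.0) ((λ.λ.1 0) (λ.λ.1) (λ.λ.1 0)))
  [2] λ.(λ.λ.1 0) (λ.0) ((λ.λ.1 0) (λ.λ.1) (λ.λ.1 0)) 0
  [3] λ.(λ.(λ.0) 0) ((λ.λ.1 0) (λ.λ.1) (λ.λ.1 0)) 0
  [4] λ.(λ.0) ((λ.λ.1 0) (λ.λ.1) (λ.λ.1 0)) 0
  [5] λ.(λ.λ.1 0) (λ.λ.1) (λ.λ.1 0) 0
  [6] λ.(λ.(λ.λ.1) 0) (λ.λ.1 0) 0
  [7] λ.(λ.λ.1) (λ.λ.1 0) 0
  [8] λ.(λ.λ.λ.1 0) 0
  [9] λ.λ.λ.1 0

Answer: SAME — A ⇓ λ.λ.λ.1 0, B ⇓ λ.λ.λ.1 0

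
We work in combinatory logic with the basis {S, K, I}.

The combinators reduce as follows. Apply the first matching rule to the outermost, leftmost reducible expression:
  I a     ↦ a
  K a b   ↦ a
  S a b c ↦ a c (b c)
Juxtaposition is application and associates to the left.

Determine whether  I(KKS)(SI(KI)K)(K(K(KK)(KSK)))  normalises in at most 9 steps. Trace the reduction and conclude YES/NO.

  start: I(KKS)(SI(KI)K)(K(K(KK)(KSK)))
  →1  KKS(SI(KI)K)(K(K(KK)(KSK)))
  →2  K(SI(KI)K)(K(K(KK)(KSK)))
  →3  SI(KI)K
  →4  IK(KIK)
  →5  K(KIK)
  →6  KI

Answer: YES — reaches normal form KI in 6 ≤ 9 steps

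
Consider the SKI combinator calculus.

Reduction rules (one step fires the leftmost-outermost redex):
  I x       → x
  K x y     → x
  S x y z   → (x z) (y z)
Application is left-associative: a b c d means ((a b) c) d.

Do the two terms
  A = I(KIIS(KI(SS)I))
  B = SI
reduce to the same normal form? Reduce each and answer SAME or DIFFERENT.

Term A:
  start: I(KIIS(KI(SS)I))
  →1  KIIS(KI(SS)I)
  →2  IS(KI(SS)I)
  →3  S(KI(SS)I)
  →4  S(II)
  →5  SI

Term B:
  start: SI

Answer: SAME — A ⇓ SI, B ⇓ SI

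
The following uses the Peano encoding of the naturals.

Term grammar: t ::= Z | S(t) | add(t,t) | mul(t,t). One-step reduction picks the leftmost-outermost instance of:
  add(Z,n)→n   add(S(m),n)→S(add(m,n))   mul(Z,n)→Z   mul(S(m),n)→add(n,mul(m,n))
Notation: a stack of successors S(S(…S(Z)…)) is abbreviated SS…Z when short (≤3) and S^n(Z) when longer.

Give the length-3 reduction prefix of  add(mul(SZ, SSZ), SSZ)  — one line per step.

Answer: after 3 steps: S(add(add(SZ, mul(Z, SSZ)), SSZ))

Working:
  start: add(mul(SZ, SSZ), SSZ)
  →1  add(add(SSZ, mul(Z, SSZ)), SSZ)
  →2  add(S(add(SZ, mul(Z, SSZ))), SSZ)
  →3  S(add(add(SZ, mul(Z, SSZ)), SSZ))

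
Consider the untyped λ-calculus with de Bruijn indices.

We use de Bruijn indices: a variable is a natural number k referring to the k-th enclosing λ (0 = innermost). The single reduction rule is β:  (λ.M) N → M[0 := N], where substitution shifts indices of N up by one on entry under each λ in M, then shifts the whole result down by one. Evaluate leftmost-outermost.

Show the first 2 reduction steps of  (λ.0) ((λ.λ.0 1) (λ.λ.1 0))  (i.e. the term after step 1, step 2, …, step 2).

  start: (λ.0) ((λ.λ.0 1) (λ.λ.1 0))
  →1  (λ.λ.0 1) (λ.λ.1 0)
  →2  λ.0 (λ.λ.1 0)

Answer: after 2 steps: λ.0 (λ.λ.1 0)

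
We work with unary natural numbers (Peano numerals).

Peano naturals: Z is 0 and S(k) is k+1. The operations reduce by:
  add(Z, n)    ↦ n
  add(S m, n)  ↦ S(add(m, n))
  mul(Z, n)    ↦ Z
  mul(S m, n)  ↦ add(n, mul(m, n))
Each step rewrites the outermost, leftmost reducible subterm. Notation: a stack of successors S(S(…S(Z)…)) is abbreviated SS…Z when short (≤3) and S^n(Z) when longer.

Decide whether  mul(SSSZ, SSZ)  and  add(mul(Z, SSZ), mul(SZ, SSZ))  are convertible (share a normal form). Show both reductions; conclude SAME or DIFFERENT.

Answer: DIFFERENT — A ⇓ S^6(Z), B ⇓ SSZ

Working:
Term A:
  start: mul(SSSZ, SSZ)
  [1] add(SSZ, mul(SSZ, SSZ))
  [2] S(add(SZ, mul(SSZ, SSZ)))
  [3] S(S(add(Z, mul(SSZ, SSZ))))
  [4] S(S(mul(SSZ, SSZ)))
  [5] S(S(add(SSZ, mul(SZ, SSZ))))
  [6] S(S(S(add(SZ, mul(SZ, SSZ)))))
  [7] S(S(S(S(add(Z, mul(SZ, SSZ))))))
  [8] S(S(S(S(mul(SZ, SSZ)))))
  [9] S(S(S(S(add(SSZ, mul(Z, SSZ))))))
  [10] S(S(S(S(S(add(SZ, mul(Z, SSZ)))))))
  [11] S(S(S(S(S(S(add(Z, mul(Z, SSZ))))))))
  [12] S(S(S(S(S(S(mul(Z, SSZ)))))))
  [13] S^6(Z)

Term B:
  start: add(mul(Z, SSZ), mul(SZ, SSZ))
  [1] add(Z, mul(SZ, SSZ))
  [2] mul(SZ, SSZ)
  [3] add(SSZ, mul(Z, SSZ))
  [4] S(add(SZ, mul(Z, SSZ)))
  [5] S(S(add(Z, mul(Z, SSZ))))
  [6] S(S(mul(Z, SSZ)))
  [7] SSZ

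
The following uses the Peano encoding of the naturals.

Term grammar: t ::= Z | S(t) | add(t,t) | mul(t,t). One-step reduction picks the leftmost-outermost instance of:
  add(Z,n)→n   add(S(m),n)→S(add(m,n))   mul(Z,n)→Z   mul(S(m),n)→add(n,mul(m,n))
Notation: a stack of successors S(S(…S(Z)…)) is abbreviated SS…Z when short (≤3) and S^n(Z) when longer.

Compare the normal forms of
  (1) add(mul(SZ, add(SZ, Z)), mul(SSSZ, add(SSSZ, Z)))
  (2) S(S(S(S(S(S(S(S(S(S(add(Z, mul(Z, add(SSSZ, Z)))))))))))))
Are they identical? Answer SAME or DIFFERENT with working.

Answer: SAME — A ⇓ S^10(Z), B ⇓ S^10(Z)

Working:
Term A:
  start: add(mul(SZ, add(SZ, Z)), mul(SSSZ, add(SSSZ, Z)))
  →1  add(add(add(SZ, Z), mul(Z, add(SZ, Z))), mul(SSSZ, add(SSSZ, Z)))
  →2  add(add(S(add(Z, Z)), mul(Z, add(SZ, Z))), mul(SSSZ, add(SSSZ, Z)))
  →3  add(S(add(add(Z, Z), mul(Z, add(SZ, Z)))), mul(SSSZ, add(SSSZ, Z)))
  →4  S(add(add(add(Z, Z), mul(Z, add(SZ, Z))), mul(SSSZ, add(SSSZ, Z))))
  →5  S(add(add(Z, mul(Z, add(SZ, Z))), mul(SSSZ, add(SSSZ, Z))))
  →6  S(add(mul(Z, add(SZ, Z)), mul(SSSZ, add(SSSZ, Z))))
  →7  S(add(Z, mul(SSSZ, add(SSSZ, Z))))
  →8  S(mul(SSSZ, add(SSSZ, Z)))
  →9  S(add(add(SSSZ, Z), mul(SSZ, add(SSSZ, Z))))
  →10  S(add(S(add(SSZ, Z)), mul(SSZ, add(SSSZ, Z))))
  →11  S(S(add(add(SSZ, Z), mul(SSZ, add(SSSZ, Z)))))
  →12  S(S(add(S(add(SZ, Z)), mul(SSZ, add(SSSZ, Z)))))
  →13  S(S(S(add(add(SZ, Z), mul(SSZ, add(SSSZ, Z))))))
  →14  S(S(S(add(S(add(Z, Z)), mul(SSZ, add(SSSZ, Z))))))
  →15  S(S(S(S(add(add(Z, Z), mul(SSZ, add(SSSZ, Z)))))))
  →16  S(S(S(S(add(Z, mul(SSZ, add(SSSZ, Z)))))))
  →17  S(S(S(S(mul(SSZ, add(SSSZ, Z))))))
  →18  S(S(S(S(add(add(SSSZ, Z), mul(SZ, add(SSSZ, Z)))))))
  →19  S(S(S(S(add(S(add(SSZ, Z)), mul(SZ, add(SSSZ, Z)))))))
  →20  S(S(S(S(S(add(add(SSZ, Z), mul(SZ, add(SSSZ, Z))))))))
  →21  S(S(S(S(S(add(S(add(SZ, Z)), mul(SZ, add(SSSZ, Z))))))))
  →22  S(S(S(S(S(S(add(add(SZ, Z), mul(SZ, add(SSSZ, Z)))))))))
  →23  S(S(S(S(S(S(add(S(add(Z, Z)), mul(SZ, add(SSSZ, Z)))))))))
  →24  S(S(S(S(S(S(S(add(add(Z, Z), mul(SZ, add(SSSZ, Z))))))))))
  →25  S(S(S(S(S(S(S(add(Z, mul(SZ, add(SSSZ, Z))))))))))
  →26  S(S(S(S(S(S(S(mul(SZ, add(SSSZ, Z)))))))))
  →27  S(S(S(S(S(S(S(add(add(SSSZ, Z), mul(Z, add(SSSZ, Z))))))))))
  →28  S(S(S(S(S(S(S(add(S(add(SSZ, Z)), mul(Z, add(SSSZ, Z))))))))))
  →29  S(S(S(S(S(S(S(S(add(add(SSZ, Z), mul(Z, add(SSSZ, Z)))))))))))
  →30  S(S(S(S(S(S(S(S(add(S(add(SZ, Z)), mul(Z, add(SSSZ, Z)))))))))))
  →31  S(S(S(S(S(S(S(S(S(add(add(SZ, Z), mul(Z, add(SSSZ, Z))))))))))))
  →32  S(S(S(S(S(S(S(S(S(add(S(add(Z, Z)), mul(Z, add(SSSZ, Z))))))))))))
  →33  S(S(S(S(S(S(S(S(S(S(add(add(Z, Z), mul(Z, add(SSSZ, Z)))))))))))))
  →34  S(S(S(S(S(S(S(S(S(S(add(Z, mul(Z, add(SSSZ, Z)))))))))))))
  →35  S(S(S(S(S(S(S(S(S(S(mul(Z, add(SSSZ, Z))))))))))))
  →36  S^10(Z)

Term B:
  start: S(S(S(S(S(S(S(S(S(S(add(Z, mul(Z, add(SSSZ, Z)))))))))))))
  →1  S(S(S(S(S(S(S(S(S(S(mul(Z, add(SSSZ, Z))))))))))))
  →2  S^10(Z)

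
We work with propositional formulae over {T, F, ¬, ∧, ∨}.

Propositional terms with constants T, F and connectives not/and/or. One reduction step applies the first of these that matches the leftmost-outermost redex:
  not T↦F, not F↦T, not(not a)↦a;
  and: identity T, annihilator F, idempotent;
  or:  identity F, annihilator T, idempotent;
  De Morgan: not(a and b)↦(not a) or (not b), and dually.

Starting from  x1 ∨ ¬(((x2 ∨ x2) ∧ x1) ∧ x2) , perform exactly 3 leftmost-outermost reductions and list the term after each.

  start: x1 ∨ ¬(((x2 ∨ x2) ∧ x1) ∧ x2)
  [1] x1 ∨ (¬((x2 ∨ x2) ∧ x1) ∨ ¬x2)
  [2] x1 ∨ ((¬(x2 ∨ x2) ∨ ¬x1) ∨ ¬x2)
  [3] x1 ∨ (((¬x2 ∧ ¬x2) ∨ ¬x1) ∨ ¬x2)

Answer: after 3 steps: x1 ∨ (((¬x2 ∧ ¬x2) ∨ ¬x1) ∨ ¬x2)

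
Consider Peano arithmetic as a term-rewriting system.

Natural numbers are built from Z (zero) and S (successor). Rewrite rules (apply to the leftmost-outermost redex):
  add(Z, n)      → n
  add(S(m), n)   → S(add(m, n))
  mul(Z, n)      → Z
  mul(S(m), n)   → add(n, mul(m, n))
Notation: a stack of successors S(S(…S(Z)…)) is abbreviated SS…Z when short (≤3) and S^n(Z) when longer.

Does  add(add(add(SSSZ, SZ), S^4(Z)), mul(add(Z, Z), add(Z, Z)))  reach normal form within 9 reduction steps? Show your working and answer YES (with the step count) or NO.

Answer: NO — after 9 steps the term is S(S(S(add(add(add(Z, SZ), S^4(Z)), mul(add(Z, Z), add(Z, Z)))))), not yet normal

Derivation:
  start: add(add(add(SSSZ, SZ), S^4(Z)), mul(add(Z, Z), add(Z, Z)))
  [1] add(add(S(add(SSZ, SZ)), S^4(Z)), mul(add(Z, Z), add(Z, Z)))
  [2] add(S(add(add(SSZ, SZ), S^4(Z))), mul(add(Z, Z), add(Z, Z)))
  [3] S(add(add(add(SSZ, SZ), S^4(Z)), mul(add(Z, Z), add(Z, Z))))
  [4] S(add(add(S(add(SZ, SZ)), S^4(Z)), mul(add(Z, Z), add(Z, Z))))
  [5] S(add(S(add(add(SZ, SZ), S^4(Z))), mul(add(Z, Z), add(Z, Z))))
  [6] S(S(add(add(add(SZ, SZ), S^4(Z)), mul(add(Z, Z), add(Z, Z)))))
  [7] S(S(add(add(S(add(Z, SZ)), S^4(Z)), mul(add(Z, Z), add(Z, Z)))))
  [8] S(S(add(S(add(add(Z, SZ), S^4(Z))), mul(add(Z, Z), add(Z, Z)))))
  [9] S(S(S(add(add(add(Z, SZ), S^4(Z)), mul(add(Z, Z), add(Z, Z))))))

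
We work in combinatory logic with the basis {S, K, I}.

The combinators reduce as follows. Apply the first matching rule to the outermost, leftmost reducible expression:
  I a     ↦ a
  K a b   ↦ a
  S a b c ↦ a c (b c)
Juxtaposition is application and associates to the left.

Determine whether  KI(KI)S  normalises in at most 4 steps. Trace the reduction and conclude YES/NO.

Answer: YES — reaches normal form S in 2 ≤ 4 steps

Derivation:
  start: KI(KI)S
  step 1: IS
  step 2: S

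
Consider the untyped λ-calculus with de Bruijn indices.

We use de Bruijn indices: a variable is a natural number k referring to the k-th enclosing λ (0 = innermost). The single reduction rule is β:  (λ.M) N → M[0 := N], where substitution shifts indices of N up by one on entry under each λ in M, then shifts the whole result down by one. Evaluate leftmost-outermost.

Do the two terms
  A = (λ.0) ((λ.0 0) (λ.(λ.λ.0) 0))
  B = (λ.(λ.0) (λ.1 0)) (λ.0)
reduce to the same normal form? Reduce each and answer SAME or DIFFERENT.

Term A:
  start: (λ.0) ((λ.0 0) (λ.(λ.λ.0) 0))
  step 1: (λ.0 0) (λ.(λ.λ.0) 0)
  step 2: (λ.(λ.λ.0) 0) (λ.(λ.λ.0) 0)
  step 3: (λ.λ.0) (λ.(λ.λ.0) 0)
  step 4: λ.0

Term B:
  start: (λ.(λ.0) (λ.1 0)) (λ.0)
  step 1: (λ.0) (λ.(λ.0) 0)
  step 2: λ.(λ.0) 0
  step 3: λ.0

Answer: SAME — A ⇓ λ.0, B ⇓ λ.0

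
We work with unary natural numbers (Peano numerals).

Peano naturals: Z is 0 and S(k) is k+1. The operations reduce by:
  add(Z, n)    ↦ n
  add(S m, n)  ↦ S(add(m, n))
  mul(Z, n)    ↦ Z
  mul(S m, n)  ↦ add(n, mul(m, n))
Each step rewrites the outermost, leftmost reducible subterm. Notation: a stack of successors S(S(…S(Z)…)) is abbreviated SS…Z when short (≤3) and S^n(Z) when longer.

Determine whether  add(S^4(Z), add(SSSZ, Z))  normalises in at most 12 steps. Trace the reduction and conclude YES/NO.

  start: add(S^4(Z), add(SSSZ, Z))
  →1  S(add(SSSZ, add(SSSZ, Z)))
  →2  S(S(add(SSZ, add(SSSZ, Z))))
  →3  S(S(S(add(SZ, add(SSSZ, Z)))))
  →4  S(S(S(S(add(Z, add(SSSZ, Z))))))
  →5  S(S(S(S(add(SSSZ, Z)))))
  →6  S(S(S(S(S(add(SSZ, Z))))))
  →7  S(S(S(S(S(S(add(SZ, Z)))))))
  →8  S(S(S(S(S(S(S(add(Z, Z))))))))
  →9  S^7(Z)

Answer: YES — reaches normal form S^7(Z) in 9 ≤ 12 steps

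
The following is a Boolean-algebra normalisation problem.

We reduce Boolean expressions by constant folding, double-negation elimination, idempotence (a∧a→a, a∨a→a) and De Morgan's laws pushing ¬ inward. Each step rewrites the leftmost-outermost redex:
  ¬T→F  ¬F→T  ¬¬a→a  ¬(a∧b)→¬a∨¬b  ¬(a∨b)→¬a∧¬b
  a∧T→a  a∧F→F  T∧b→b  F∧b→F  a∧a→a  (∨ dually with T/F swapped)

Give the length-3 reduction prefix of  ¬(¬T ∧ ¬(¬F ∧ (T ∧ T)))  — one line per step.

  start: ¬(¬T ∧ ¬(¬F ∧ (T ∧ T)))
  step 1: ¬¬T ∨ ¬¬(¬F ∧ (T ∧ T))
  step 2: T ∨ ¬¬(¬F ∧ (T ∧ T))
  step 3: T

Answer: after 3 steps: T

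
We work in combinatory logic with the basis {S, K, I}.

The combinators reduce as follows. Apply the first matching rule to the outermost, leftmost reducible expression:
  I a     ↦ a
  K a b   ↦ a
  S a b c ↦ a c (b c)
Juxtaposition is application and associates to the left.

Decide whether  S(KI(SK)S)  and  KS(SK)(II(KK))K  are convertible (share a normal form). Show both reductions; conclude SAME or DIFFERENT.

Answer: DIFFERENT — A ⇓ SS, B ⇓ S(KK)K

Working:
Term A:
  start: S(KI(SK)S)
  [1] S(IS)
  [2] SS

Term B:
  start: KS(SK)(II(KK))K
  [1] S(II(KK))K
  [2] S(I(KK))K
  [3] S(KK)K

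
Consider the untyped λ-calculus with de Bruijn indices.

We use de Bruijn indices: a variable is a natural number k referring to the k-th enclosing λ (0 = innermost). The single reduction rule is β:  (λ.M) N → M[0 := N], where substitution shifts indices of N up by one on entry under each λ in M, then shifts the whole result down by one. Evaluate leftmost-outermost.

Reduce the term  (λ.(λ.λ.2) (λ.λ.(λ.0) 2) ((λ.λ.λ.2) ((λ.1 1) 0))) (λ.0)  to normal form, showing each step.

  start: (λ.(λ.λ.2) (λ.λ.(λ.0) 2) ((λ.λ.λ.2) ((λ.1 1) 0))) (λ.0)
  [1] (λ.λ.λ.0) (λ.λ.(λ.0) (λ.0)) ((λ.λ.λ.2) ((λ.(λ.0) (λ.0)) (λ.0)))
  [2] (λ.λ.0) ((λ.λ.λ.2) ((λ.(λ.0) (λ.0)) (λ.0)))
  [3] λ.0

Answer: normal form = λ.0  (in 3 steps)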